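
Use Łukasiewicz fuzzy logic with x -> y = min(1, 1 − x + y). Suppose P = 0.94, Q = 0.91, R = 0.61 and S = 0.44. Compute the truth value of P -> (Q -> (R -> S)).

0.98

R -> S = min(1, 1 − 0.61 + 0.44) = min(1, 0.83) = 0.83
Q -> (R -> S) = min(1, 1 − 0.91 + 0.83) = min(1, 0.92) = 0.92
P -> (Q -> (R -> S)) = min(1, 1 − 0.94 + 0.92) = min(1, 0.98) = 0.98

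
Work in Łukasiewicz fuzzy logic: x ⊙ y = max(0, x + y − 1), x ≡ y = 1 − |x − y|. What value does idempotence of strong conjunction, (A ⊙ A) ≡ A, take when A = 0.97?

0.97

A ⊙ A = max(0, 0.97 + 0.97 − 1) = max(0, 0.94) = 0.94
(A ⊙ A) ≡ A = 1 − |0.94 − 0.97| = 1 − 0.03 = 0.97
(The value 0.97 < 1 shows this instance is not satisfied; fails in Ł∞ since a ⊗ a = max(0, 2a−1) ≠ a in general.)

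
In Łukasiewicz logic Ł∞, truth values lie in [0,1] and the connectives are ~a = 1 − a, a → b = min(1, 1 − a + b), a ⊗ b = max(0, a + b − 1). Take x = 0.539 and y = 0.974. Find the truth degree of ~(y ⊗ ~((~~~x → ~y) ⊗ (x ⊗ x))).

0.026

~x = 1 − 0.539 = 0.461
~~x = 1 − 0.461 = 0.539
~~~x = 1 − 0.539 = 0.461
~y = 1 − 0.974 = 0.026
~~~x → ~y = min(1, 1 − 0.461 + 0.026) = min(1, 0.565) = 0.565
x ⊗ x = max(0, 0.539 + 0.539 − 1) = max(0, 0.078) = 0.078
(~~~x → ~y) ⊗ (x ⊗ x) = max(0, 0.565 + 0.078 − 1) = max(0, -0.357) = 0.000
~((~~~x → ~y) ⊗ (x ⊗ x)) = 1 − 0.000 = 1.000
y ⊗ ~((~~~x → ~y) ⊗ (x ⊗ x)) = max(0, 0.974 + 1.000 − 1) = max(0, 0.974) = 0.974
~(y ⊗ ~((~~~x → ~y) ⊗ (x ⊗ x))) = 1 − 0.974 = 0.026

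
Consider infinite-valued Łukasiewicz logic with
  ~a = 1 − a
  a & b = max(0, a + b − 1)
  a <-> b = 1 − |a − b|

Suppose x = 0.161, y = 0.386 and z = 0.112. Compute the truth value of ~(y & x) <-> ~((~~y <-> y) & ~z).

0.112

y & x = max(0, 0.386 + 0.161 − 1) = max(0, -0.453) = 0.000
~(y & x) = 1 − 0.000 = 1.000
~y = 1 − 0.386 = 0.614
~~y = 1 − 0.614 = 0.386
~~y <-> y = 1 − |0.386 − 0.386| = 1 − 0.000 = 1.000
~z = 1 − 0.112 = 0.888
(~~y <-> y) & ~z = max(0, 1.000 + 0.888 − 1) = max(0, 0.888) = 0.888
~((~~y <-> y) & ~z) = 1 − 0.888 = 0.112
~(y & x) <-> ~((~~y <-> y) & ~z) = 1 − |1.000 − 0.112| = 1 − 0.888 = 0.112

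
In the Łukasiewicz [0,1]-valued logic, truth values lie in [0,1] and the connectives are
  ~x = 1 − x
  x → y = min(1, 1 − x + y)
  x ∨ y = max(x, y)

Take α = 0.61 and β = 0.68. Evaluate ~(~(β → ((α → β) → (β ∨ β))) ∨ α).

α → β = min(1, 1 − 0.61 + 0.68) = min(1, 1.07) = 1.00
β ∨ β = max(0.68, 0.68) = 0.68
(α → β) → (β ∨ β) = min(1, 1 − 1.00 + 0.68) = min(1, 0.68) = 0.68
β → ((α → β) → (β ∨ β)) = min(1, 1 − 0.68 + 0.68) = min(1, 1.00) = 1.00
~(β → ((α → β) → (β ∨ β))) = 1 − 1.00 = 0.00
~(β → ((α → β) → (β ∨ β))) ∨ α = max(0.00, 0.61) = 0.61
~(~(β → ((α → β) → (β ∨ β))) ∨ α) = 1 − 0.61 = 0.39

0.39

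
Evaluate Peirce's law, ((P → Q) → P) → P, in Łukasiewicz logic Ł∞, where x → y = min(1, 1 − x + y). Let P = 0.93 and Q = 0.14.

P → Q = min(1, 1 − 0.93 + 0.14) = min(1, 0.21) = 0.21
(P → Q) → P = min(1, 1 − 0.21 + 0.93) = min(1, 1.72) = 1.00
((P → Q) → P) → P = min(1, 1 − 1.00 + 0.93) = min(1, 0.93) = 0.93
(The value 0.93 < 1 shows this instance is not satisfied; not a Ł∞-tautology in general.)

0.93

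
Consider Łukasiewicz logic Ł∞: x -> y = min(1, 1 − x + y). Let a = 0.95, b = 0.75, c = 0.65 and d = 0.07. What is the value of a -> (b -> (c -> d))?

c -> d = min(1, 1 − 0.65 + 0.07) = min(1, 0.42) = 0.42
b -> (c -> d) = min(1, 1 − 0.75 + 0.42) = min(1, 0.67) = 0.67
a -> (b -> (c -> d)) = min(1, 1 − 0.95 + 0.67) = min(1, 0.72) = 0.72

0.72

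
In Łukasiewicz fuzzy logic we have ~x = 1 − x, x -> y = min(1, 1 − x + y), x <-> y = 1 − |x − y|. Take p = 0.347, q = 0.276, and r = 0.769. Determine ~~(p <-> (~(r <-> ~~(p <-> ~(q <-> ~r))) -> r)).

~r = 1 − 0.769 = 0.231
q <-> ~r = 1 − |0.276 − 0.231| = 1 − 0.045 = 0.955
~(q <-> ~r) = 1 − 0.955 = 0.045
p <-> ~(q <-> ~r) = 1 − |0.347 − 0.045| = 1 − 0.302 = 0.698
~(p <-> ~(q <-> ~r)) = 1 − 0.698 = 0.302
~~(p <-> ~(q <-> ~r)) = 1 − 0.302 = 0.698
r <-> ~~(p <-> ~(q <-> ~r)) = 1 − |0.769 − 0.698| = 1 − 0.071 = 0.929
~(r <-> ~~(p <-> ~(q <-> ~r))) = 1 − 0.929 = 0.071
~(r <-> ~~(p <-> ~(q <-> ~r))) -> r = min(1, 1 − 0.071 + 0.769) = min(1, 1.698) = 1.000
p <-> (~(r <-> ~~(p <-> ~(q <-> ~r))) -> r) = 1 − |0.347 − 1.000| = 1 − 0.653 = 0.347
~(p <-> (~(r <-> ~~(p <-> ~(q <-> ~r))) -> r)) = 1 − 0.347 = 0.653
~~(p <-> (~(r <-> ~~(p <-> ~(q <-> ~r))) -> r)) = 1 − 0.653 = 0.347

0.347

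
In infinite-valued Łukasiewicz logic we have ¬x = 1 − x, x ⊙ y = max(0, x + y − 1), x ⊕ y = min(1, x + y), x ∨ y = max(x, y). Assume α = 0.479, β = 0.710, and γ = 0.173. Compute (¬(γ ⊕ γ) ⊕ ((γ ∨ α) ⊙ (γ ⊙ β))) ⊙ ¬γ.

γ ⊕ γ = min(1, 0.173 + 0.173) = min(1, 0.346) = 0.346
¬(γ ⊕ γ) = 1 − 0.346 = 0.654
γ ∨ α = max(0.173, 0.479) = 0.479
γ ⊙ β = max(0, 0.173 + 0.710 − 1) = max(0, -0.117) = 0.000
(γ ∨ α) ⊙ (γ ⊙ β) = max(0, 0.479 + 0.000 − 1) = max(0, -0.521) = 0.000
¬(γ ⊕ γ) ⊕ ((γ ∨ α) ⊙ (γ ⊙ β)) = min(1, 0.654 + 0.000) = min(1, 0.654) = 0.654
¬γ = 1 − 0.173 = 0.827
(¬(γ ⊕ γ) ⊕ ((γ ∨ α) ⊙ (γ ⊙ β))) ⊙ ¬γ = max(0, 0.654 + 0.827 − 1) = max(0, 0.481) = 0.481

0.481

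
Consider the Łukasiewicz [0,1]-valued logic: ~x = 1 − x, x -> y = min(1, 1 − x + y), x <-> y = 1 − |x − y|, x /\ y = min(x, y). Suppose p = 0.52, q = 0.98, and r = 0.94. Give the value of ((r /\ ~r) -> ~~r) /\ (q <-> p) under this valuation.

0.54

~r = 1 − 0.94 = 0.06
r /\ ~r = min(0.94, 0.06) = 0.06
~~r = 1 − 0.06 = 0.94
(r /\ ~r) -> ~~r = min(1, 1 − 0.06 + 0.94) = min(1, 1.88) = 1.00
q <-> p = 1 − |0.98 − 0.52| = 1 − 0.46 = 0.54
((r /\ ~r) -> ~~r) /\ (q <-> p) = min(1.00, 0.54) = 0.54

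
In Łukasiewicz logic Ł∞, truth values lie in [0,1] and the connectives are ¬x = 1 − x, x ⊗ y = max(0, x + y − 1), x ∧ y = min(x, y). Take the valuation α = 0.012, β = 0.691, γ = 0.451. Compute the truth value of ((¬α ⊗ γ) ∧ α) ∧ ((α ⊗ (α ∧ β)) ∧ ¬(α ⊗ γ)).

0.000

¬α = 1 − 0.012 = 0.988
¬α ⊗ γ = max(0, 0.988 + 0.451 − 1) = max(0, 0.439) = 0.439
(¬α ⊗ γ) ∧ α = min(0.439, 0.012) = 0.012
α ∧ β = min(0.012, 0.691) = 0.012
α ⊗ (α ∧ β) = max(0, 0.012 + 0.012 − 1) = max(0, -0.976) = 0.000
α ⊗ γ = max(0, 0.012 + 0.451 − 1) = max(0, -0.537) = 0.000
¬(α ⊗ γ) = 1 − 0.000 = 1.000
(α ⊗ (α ∧ β)) ∧ ¬(α ⊗ γ) = min(0.000, 1.000) = 0.000
((¬α ⊗ γ) ∧ α) ∧ ((α ⊗ (α ∧ β)) ∧ ¬(α ⊗ γ)) = min(0.012, 0.000) = 0.000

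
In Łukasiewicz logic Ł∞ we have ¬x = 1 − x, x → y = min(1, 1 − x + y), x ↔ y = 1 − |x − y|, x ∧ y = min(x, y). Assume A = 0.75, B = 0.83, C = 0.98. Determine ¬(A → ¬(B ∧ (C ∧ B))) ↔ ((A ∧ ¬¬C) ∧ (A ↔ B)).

C ∧ B = min(0.98, 0.83) = 0.83
B ∧ (C ∧ B) = min(0.83, 0.83) = 0.83
¬(B ∧ (C ∧ B)) = 1 − 0.83 = 0.17
A → ¬(B ∧ (C ∧ B)) = min(1, 1 − 0.75 + 0.17) = min(1, 0.42) = 0.42
¬(A → ¬(B ∧ (C ∧ B))) = 1 − 0.42 = 0.58
¬C = 1 − 0.98 = 0.02
¬¬C = 1 − 0.02 = 0.98
A ∧ ¬¬C = min(0.75, 0.98) = 0.75
A ↔ B = 1 − |0.75 − 0.83| = 1 − 0.08 = 0.92
(A ∧ ¬¬C) ∧ (A ↔ B) = min(0.75, 0.92) = 0.75
¬(A → ¬(B ∧ (C ∧ B))) ↔ ((A ∧ ¬¬C) ∧ (A ↔ B)) = 1 − |0.58 − 0.75| = 1 − 0.17 = 0.83

0.83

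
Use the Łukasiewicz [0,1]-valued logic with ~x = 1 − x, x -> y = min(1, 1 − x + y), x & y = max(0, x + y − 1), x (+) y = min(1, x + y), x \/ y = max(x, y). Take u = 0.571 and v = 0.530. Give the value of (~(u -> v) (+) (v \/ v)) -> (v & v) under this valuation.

u -> v = min(1, 1 − 0.571 + 0.530) = min(1, 0.959) = 0.959
~(u -> v) = 1 − 0.959 = 0.041
v \/ v = max(0.530, 0.530) = 0.530
~(u -> v) (+) (v \/ v) = min(1, 0.041 + 0.530) = min(1, 0.571) = 0.571
v & v = max(0, 0.530 + 0.530 − 1) = max(0, 0.060) = 0.060
(~(u -> v) (+) (v \/ v)) -> (v & v) = min(1, 1 − 0.571 + 0.060) = min(1, 0.489) = 0.489

0.489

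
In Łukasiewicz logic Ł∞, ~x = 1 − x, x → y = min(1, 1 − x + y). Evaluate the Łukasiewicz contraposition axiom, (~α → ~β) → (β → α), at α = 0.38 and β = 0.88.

1.00

~α = 1 − 0.38 = 0.62
~β = 1 − 0.88 = 0.12
~α → ~β = min(1, 1 − 0.62 + 0.12) = min(1, 0.50) = 0.50
β → α = min(1, 1 − 0.88 + 0.38) = min(1, 0.50) = 0.50
(~α → ~β) → (β → α) = min(1, 1 − 0.50 + 0.50) = min(1, 1.00) = 1.00
(As expected: an axiom of Ł∞, always 1.)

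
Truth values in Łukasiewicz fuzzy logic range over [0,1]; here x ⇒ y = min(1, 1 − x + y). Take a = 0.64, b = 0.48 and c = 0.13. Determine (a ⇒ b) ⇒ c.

0.29

a ⇒ b = min(1, 1 − 0.64 + 0.48) = min(1, 0.84) = 0.84
(a ⇒ b) ⇒ c = min(1, 1 − 0.84 + 0.13) = min(1, 0.29) = 0.29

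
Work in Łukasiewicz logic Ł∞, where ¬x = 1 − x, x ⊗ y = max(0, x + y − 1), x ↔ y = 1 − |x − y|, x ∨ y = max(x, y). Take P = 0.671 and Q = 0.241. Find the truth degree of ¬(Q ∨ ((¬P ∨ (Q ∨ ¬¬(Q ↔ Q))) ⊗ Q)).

¬P = 1 − 0.671 = 0.329
Q ↔ Q = 1 − |0.241 − 0.241| = 1 − 0.000 = 1.000
¬(Q ↔ Q) = 1 − 1.000 = 0.000
¬¬(Q ↔ Q) = 1 − 0.000 = 1.000
Q ∨ ¬¬(Q ↔ Q) = max(0.241, 1.000) = 1.000
¬P ∨ (Q ∨ ¬¬(Q ↔ Q)) = max(0.329, 1.000) = 1.000
(¬P ∨ (Q ∨ ¬¬(Q ↔ Q))) ⊗ Q = max(0, 1.000 + 0.241 − 1) = max(0, 0.241) = 0.241
Q ∨ ((¬P ∨ (Q ∨ ¬¬(Q ↔ Q))) ⊗ Q) = max(0.241, 0.241) = 0.241
¬(Q ∨ ((¬P ∨ (Q ∨ ¬¬(Q ↔ Q))) ⊗ Q)) = 1 − 0.241 = 0.759

0.759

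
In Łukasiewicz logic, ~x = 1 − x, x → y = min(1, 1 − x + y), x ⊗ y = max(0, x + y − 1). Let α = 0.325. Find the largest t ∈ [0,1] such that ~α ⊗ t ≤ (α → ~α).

~α = 1 − 0.325 = 0.675
So the left factor is ~α = 0.675.
α → ~α = min(1, 1 − 0.325 + 0.675) = min(1, 1.350) = 1.000
So the right-hand bound is α → ~α = 1.000.
The residuum of the Łukasiewicz t-norm gives the supremum: min(1, 1 − 0.675 + 1.000).
1 − 0.675 + 1.000 = 1.325, so t = min(1, 1.325) = 1.000.
Check: 0.675 ⊗ 1.000 = max(0, 0.675) = 0.675 ≤ 1.000.

1.000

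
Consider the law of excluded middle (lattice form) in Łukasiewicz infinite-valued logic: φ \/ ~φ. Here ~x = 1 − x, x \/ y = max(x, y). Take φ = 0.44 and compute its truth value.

0.56

~φ = 1 − 0.44 = 0.56
φ \/ ~φ = max(0.44, 0.56) = 0.56
(The value 0.56 < 1 shows this instance is not satisfied; not a Ł∞-tautology — its value is max(a, 1−a).)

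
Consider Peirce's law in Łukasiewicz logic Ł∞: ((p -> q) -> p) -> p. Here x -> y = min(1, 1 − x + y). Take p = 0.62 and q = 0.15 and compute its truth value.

0.62

p -> q = min(1, 1 − 0.62 + 0.15) = min(1, 0.53) = 0.53
(p -> q) -> p = min(1, 1 − 0.53 + 0.62) = min(1, 1.09) = 1.00
((p -> q) -> p) -> p = min(1, 1 − 1.00 + 0.62) = min(1, 0.62) = 0.62
(The value 0.62 < 1 shows this instance is not satisfied; not a Ł∞-tautology in general.)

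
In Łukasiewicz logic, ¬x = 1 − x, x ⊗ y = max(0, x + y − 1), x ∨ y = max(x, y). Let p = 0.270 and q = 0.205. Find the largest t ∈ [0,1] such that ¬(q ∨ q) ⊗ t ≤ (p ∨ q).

q ∨ q = max(0.205, 0.205) = 0.205
¬(q ∨ q) = 1 − 0.205 = 0.795
So the left factor is ¬(q ∨ q) = 0.795.
p ∨ q = max(0.270, 0.205) = 0.270
So the right-hand bound is p ∨ q = 0.270.
The residuum of the Łukasiewicz t-norm gives the supremum: min(1, 1 − 0.795 + 0.270).
1 − 0.795 + 0.270 = 0.475, so t = min(1, 0.475) = 0.475.
Check: 0.795 ⊗ 0.475 = max(0, 0.270) = 0.270 ≤ 0.270.

0.475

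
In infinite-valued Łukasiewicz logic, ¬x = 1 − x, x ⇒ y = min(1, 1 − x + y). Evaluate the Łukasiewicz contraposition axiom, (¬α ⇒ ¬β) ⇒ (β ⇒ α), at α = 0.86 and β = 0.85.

¬α = 1 − 0.86 = 0.14
¬β = 1 − 0.85 = 0.15
¬α ⇒ ¬β = min(1, 1 − 0.14 + 0.15) = min(1, 1.01) = 1.00
β ⇒ α = min(1, 1 − 0.85 + 0.86) = min(1, 1.01) = 1.00
(¬α ⇒ ¬β) ⇒ (β ⇒ α) = min(1, 1 − 1.00 + 1.00) = min(1, 1.00) = 1.00
(As expected: an axiom of Ł∞, always 1.)

1.00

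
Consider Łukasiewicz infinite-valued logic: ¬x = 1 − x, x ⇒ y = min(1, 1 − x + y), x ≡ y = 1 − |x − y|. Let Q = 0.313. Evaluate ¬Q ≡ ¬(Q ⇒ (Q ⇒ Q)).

¬Q = 1 − 0.313 = 0.687
Q ⇒ Q = min(1, 1 − 0.313 + 0.313) = min(1, 1.000) = 1.000
Q ⇒ (Q ⇒ Q) = min(1, 1 − 0.313 + 1.000) = min(1, 1.687) = 1.000
¬(Q ⇒ (Q ⇒ Q)) = 1 − 1.000 = 0.000
¬Q ≡ ¬(Q ⇒ (Q ⇒ Q)) = 1 − |0.687 − 0.000| = 1 − 0.687 = 0.313

0.313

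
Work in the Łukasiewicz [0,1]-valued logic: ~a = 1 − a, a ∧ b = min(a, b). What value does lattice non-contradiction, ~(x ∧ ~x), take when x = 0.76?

~x = 1 − 0.76 = 0.24
x ∧ ~x = min(0.76, 0.24) = 0.24
~(x ∧ ~x) = 1 − 0.24 = 0.76
(The value 0.76 < 1 shows this instance is not satisfied; not a Ł∞-tautology — its value is 1 − min(a, 1−a).)

0.76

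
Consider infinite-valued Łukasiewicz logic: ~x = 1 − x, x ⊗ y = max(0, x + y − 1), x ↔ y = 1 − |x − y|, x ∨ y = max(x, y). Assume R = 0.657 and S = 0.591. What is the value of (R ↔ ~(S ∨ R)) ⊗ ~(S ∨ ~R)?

0.095

S ∨ R = max(0.591, 0.657) = 0.657
~(S ∨ R) = 1 − 0.657 = 0.343
R ↔ ~(S ∨ R) = 1 − |0.657 − 0.343| = 1 − 0.314 = 0.686
~R = 1 − 0.657 = 0.343
S ∨ ~R = max(0.591, 0.343) = 0.591
~(S ∨ ~R) = 1 − 0.591 = 0.409
(R ↔ ~(S ∨ R)) ⊗ ~(S ∨ ~R) = max(0, 0.686 + 0.409 − 1) = max(0, 0.095) = 0.095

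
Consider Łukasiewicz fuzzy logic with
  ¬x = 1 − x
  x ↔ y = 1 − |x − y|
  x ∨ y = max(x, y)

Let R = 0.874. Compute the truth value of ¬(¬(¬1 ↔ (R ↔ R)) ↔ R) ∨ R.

0.874

¬1 = 1 − 1.000 = 0.000
R ↔ R = 1 − |0.874 − 0.874| = 1 − 0.000 = 1.000
¬1 ↔ (R ↔ R) = 1 − |0.000 − 1.000| = 1 − 1.000 = 0.000
¬(¬1 ↔ (R ↔ R)) = 1 − 0.000 = 1.000
¬(¬1 ↔ (R ↔ R)) ↔ R = 1 − |1.000 − 0.874| = 1 − 0.126 = 0.874
¬(¬(¬1 ↔ (R ↔ R)) ↔ R) = 1 − 0.874 = 0.126
¬(¬(¬1 ↔ (R ↔ R)) ↔ R) ∨ R = max(0.126, 0.874) = 0.874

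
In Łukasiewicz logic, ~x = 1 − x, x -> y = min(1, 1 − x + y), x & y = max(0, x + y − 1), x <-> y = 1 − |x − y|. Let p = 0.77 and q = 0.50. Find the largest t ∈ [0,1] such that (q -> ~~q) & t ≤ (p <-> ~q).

0.73

~q = 1 − 0.50 = 0.50
~~q = 1 − 0.50 = 0.50
q -> ~~q = min(1, 1 − 0.50 + 0.50) = min(1, 1.00) = 1.00
So the left factor is q -> ~~q = 1.00.
p <-> ~q = 1 − |0.77 − 0.50| = 1 − 0.27 = 0.73
So the right-hand bound is p <-> ~q = 0.73.
The residuum of the Łukasiewicz t-norm gives the supremum: min(1, 1 − 1.00 + 0.73).
1 − 1.00 + 0.73 = 0.73, so t = min(1, 0.73) = 0.73.
Check: 1.00 & 0.73 = max(0, 0.73) = 0.73 ≤ 0.73.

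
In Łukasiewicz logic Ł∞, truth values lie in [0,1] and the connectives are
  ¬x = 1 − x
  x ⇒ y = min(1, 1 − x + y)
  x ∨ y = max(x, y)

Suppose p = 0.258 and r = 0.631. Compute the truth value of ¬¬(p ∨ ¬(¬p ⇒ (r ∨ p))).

¬p = 1 − 0.258 = 0.742
r ∨ p = max(0.631, 0.258) = 0.631
¬p ⇒ (r ∨ p) = min(1, 1 − 0.742 + 0.631) = min(1, 0.889) = 0.889
¬(¬p ⇒ (r ∨ p)) = 1 − 0.889 = 0.111
p ∨ ¬(¬p ⇒ (r ∨ p)) = max(0.258, 0.111) = 0.258
¬(p ∨ ¬(¬p ⇒ (r ∨ p))) = 1 − 0.258 = 0.742
¬¬(p ∨ ¬(¬p ⇒ (r ∨ p))) = 1 − 0.742 = 0.258

0.258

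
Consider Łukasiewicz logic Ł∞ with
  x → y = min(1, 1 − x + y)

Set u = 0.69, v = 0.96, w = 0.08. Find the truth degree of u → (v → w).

v → w = min(1, 1 − 0.96 + 0.08) = min(1, 0.12) = 0.12
u → (v → w) = min(1, 1 − 0.69 + 0.12) = min(1, 0.43) = 0.43

0.43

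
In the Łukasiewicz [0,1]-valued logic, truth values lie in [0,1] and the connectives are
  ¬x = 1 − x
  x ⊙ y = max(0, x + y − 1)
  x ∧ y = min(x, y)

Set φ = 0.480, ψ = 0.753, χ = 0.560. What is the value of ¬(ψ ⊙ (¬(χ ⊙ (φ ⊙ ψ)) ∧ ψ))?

φ ⊙ ψ = max(0, 0.480 + 0.753 − 1) = max(0, 0.233) = 0.233
χ ⊙ (φ ⊙ ψ) = max(0, 0.560 + 0.233 − 1) = max(0, -0.207) = 0.000
¬(χ ⊙ (φ ⊙ ψ)) = 1 − 0.000 = 1.000
¬(χ ⊙ (φ ⊙ ψ)) ∧ ψ = min(1.000, 0.753) = 0.753
ψ ⊙ (¬(χ ⊙ (φ ⊙ ψ)) ∧ ψ) = max(0, 0.753 + 0.753 − 1) = max(0, 0.506) = 0.506
¬(ψ ⊙ (¬(χ ⊙ (φ ⊙ ψ)) ∧ ψ)) = 1 − 0.506 = 0.494

0.494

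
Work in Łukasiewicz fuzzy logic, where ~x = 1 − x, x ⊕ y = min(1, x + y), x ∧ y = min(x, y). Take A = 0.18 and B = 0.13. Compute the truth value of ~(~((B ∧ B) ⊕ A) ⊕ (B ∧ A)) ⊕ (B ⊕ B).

0.44

B ∧ B = min(0.13, 0.13) = 0.13
(B ∧ B) ⊕ A = min(1, 0.13 + 0.18) = min(1, 0.31) = 0.31
~((B ∧ B) ⊕ A) = 1 − 0.31 = 0.69
B ∧ A = min(0.13, 0.18) = 0.13
~((B ∧ B) ⊕ A) ⊕ (B ∧ A) = min(1, 0.69 + 0.13) = min(1, 0.82) = 0.82
~(~((B ∧ B) ⊕ A) ⊕ (B ∧ A)) = 1 − 0.82 = 0.18
B ⊕ B = min(1, 0.13 + 0.13) = min(1, 0.26) = 0.26
~(~((B ∧ B) ⊕ A) ⊕ (B ∧ A)) ⊕ (B ⊕ B) = min(1, 0.18 + 0.26) = min(1, 0.44) = 0.44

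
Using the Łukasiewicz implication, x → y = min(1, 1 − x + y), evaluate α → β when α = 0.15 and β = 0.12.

α → β = min(1, 1 − 0.15 + 0.12) = min(1, 0.97) = 0.97
For comparison, the Gödel implication (1 if x ≤ y else y) would give 0.12.

0.97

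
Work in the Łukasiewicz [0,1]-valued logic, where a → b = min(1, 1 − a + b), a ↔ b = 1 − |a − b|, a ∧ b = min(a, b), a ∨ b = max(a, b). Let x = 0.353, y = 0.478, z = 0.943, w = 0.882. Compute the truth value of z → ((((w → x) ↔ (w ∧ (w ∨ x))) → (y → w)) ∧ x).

w → x = min(1, 1 − 0.882 + 0.353) = min(1, 0.471) = 0.471
w ∨ x = max(0.882, 0.353) = 0.882
w ∧ (w ∨ x) = min(0.882, 0.882) = 0.882
(w → x) ↔ (w ∧ (w ∨ x)) = 1 − |0.471 − 0.882| = 1 − 0.411 = 0.589
y → w = min(1, 1 − 0.478 + 0.882) = min(1, 1.404) = 1.000
((w → x) ↔ (w ∧ (w ∨ x))) → (y → w) = min(1, 1 − 0.589 + 1.000) = min(1, 1.411) = 1.000
(((w → x) ↔ (w ∧ (w ∨ x))) → (y → w)) ∧ x = min(1.000, 0.353) = 0.353
z → ((((w → x) ↔ (w ∧ (w ∨ x))) → (y → w)) ∧ x) = min(1, 1 − 0.943 + 0.353) = min(1, 0.410) = 0.410

0.410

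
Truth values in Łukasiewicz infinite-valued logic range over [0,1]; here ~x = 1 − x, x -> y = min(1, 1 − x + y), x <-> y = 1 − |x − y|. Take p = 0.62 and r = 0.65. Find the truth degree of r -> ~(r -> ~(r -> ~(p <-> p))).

0.35

p <-> p = 1 − |0.62 − 0.62| = 1 − 0.00 = 1.00
~(p <-> p) = 1 − 1.00 = 0.00
r -> ~(p <-> p) = min(1, 1 − 0.65 + 0.00) = min(1, 0.35) = 0.35
~(r -> ~(p <-> p)) = 1 − 0.35 = 0.65
r -> ~(r -> ~(p <-> p)) = min(1, 1 − 0.65 + 0.65) = min(1, 1.00) = 1.00
~(r -> ~(r -> ~(p <-> p))) = 1 − 1.00 = 0.00
r -> ~(r -> ~(r -> ~(p <-> p))) = min(1, 1 − 0.65 + 0.00) = min(1, 0.35) = 0.35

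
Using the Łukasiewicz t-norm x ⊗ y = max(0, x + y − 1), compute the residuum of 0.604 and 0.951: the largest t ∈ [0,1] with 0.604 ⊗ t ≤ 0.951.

The residuum of the Łukasiewicz t-norm gives the supremum: min(1, 1 − 0.604 + 0.951).
1 − 0.604 + 0.951 = 1.347, so t = min(1, 1.347) = 1.000.
Check: 0.604 ⊗ 1.000 = max(0, 0.604) = 0.604 ≤ 0.951.

1.000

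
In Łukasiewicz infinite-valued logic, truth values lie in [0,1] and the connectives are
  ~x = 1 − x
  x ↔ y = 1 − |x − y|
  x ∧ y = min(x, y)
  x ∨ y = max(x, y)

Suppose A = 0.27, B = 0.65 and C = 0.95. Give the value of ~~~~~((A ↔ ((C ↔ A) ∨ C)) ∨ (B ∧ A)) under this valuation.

0.68

C ↔ A = 1 − |0.95 − 0.27| = 1 − 0.68 = 0.32
(C ↔ A) ∨ C = max(0.32, 0.95) = 0.95
A ↔ ((C ↔ A) ∨ C) = 1 − |0.27 − 0.95| = 1 − 0.68 = 0.32
B ∧ A = min(0.65, 0.27) = 0.27
(A ↔ ((C ↔ A) ∨ C)) ∨ (B ∧ A) = max(0.32, 0.27) = 0.32
~((A ↔ ((C ↔ A) ∨ C)) ∨ (B ∧ A)) = 1 − 0.32 = 0.68
~~((A ↔ ((C ↔ A) ∨ C)) ∨ (B ∧ A)) = 1 − 0.68 = 0.32
~~~((A ↔ ((C ↔ A) ∨ C)) ∨ (B ∧ A)) = 1 − 0.32 = 0.68
~~~~((A ↔ ((C ↔ A) ∨ C)) ∨ (B ∧ A)) = 1 − 0.68 = 0.32
~~~~~((A ↔ ((C ↔ A) ∨ C)) ∨ (B ∧ A)) = 1 − 0.32 = 0.68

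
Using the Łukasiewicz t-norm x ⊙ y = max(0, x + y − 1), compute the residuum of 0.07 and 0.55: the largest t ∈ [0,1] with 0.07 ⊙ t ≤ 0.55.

1.00

The residuum of the Łukasiewicz t-norm gives the supremum: min(1, 1 − 0.07 + 0.55).
1 − 0.07 + 0.55 = 1.48, so t = min(1, 1.48) = 1.00.
Check: 0.07 ⊙ 1.00 = max(0, 0.07) = 0.07 ≤ 0.55.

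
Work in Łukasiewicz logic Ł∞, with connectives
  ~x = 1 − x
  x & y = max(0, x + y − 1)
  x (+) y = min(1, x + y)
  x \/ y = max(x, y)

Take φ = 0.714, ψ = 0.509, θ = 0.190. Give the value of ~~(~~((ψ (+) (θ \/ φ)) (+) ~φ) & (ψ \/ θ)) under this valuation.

θ \/ φ = max(0.190, 0.714) = 0.714
ψ (+) (θ \/ φ) = min(1, 0.509 + 0.714) = min(1, 1.223) = 1.000
~φ = 1 − 0.714 = 0.286
(ψ (+) (θ \/ φ)) (+) ~φ = min(1, 1.000 + 0.286) = min(1, 1.286) = 1.000
~((ψ (+) (θ \/ φ)) (+) ~φ) = 1 − 1.000 = 0.000
~~((ψ (+) (θ \/ φ)) (+) ~φ) = 1 − 0.000 = 1.000
ψ \/ θ = max(0.509, 0.190) = 0.509
~~((ψ (+) (θ \/ φ)) (+) ~φ) & (ψ \/ θ) = max(0, 1.000 + 0.509 − 1) = max(0, 0.509) = 0.509
~(~~((ψ (+) (θ \/ φ)) (+) ~φ) & (ψ \/ θ)) = 1 − 0.509 = 0.491
~~(~~((ψ (+) (θ \/ φ)) (+) ~φ) & (ψ \/ θ)) = 1 − 0.491 = 0.509

0.509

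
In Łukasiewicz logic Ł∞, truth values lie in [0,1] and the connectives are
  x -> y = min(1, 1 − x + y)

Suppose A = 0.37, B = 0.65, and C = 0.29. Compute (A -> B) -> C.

0.29

A -> B = min(1, 1 − 0.37 + 0.65) = min(1, 1.28) = 1.00
(A -> B) -> C = min(1, 1 − 1.00 + 0.29) = min(1, 0.29) = 0.29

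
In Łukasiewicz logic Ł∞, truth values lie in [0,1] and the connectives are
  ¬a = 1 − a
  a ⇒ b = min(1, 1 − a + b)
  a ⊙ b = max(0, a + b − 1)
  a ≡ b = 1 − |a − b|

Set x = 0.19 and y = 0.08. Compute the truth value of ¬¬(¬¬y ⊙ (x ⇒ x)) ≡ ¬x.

0.27

¬y = 1 − 0.08 = 0.92
¬¬y = 1 − 0.92 = 0.08
x ⇒ x = min(1, 1 − 0.19 + 0.19) = min(1, 1.00) = 1.00
¬¬y ⊙ (x ⇒ x) = max(0, 0.08 + 1.00 − 1) = max(0, 0.08) = 0.08
¬(¬¬y ⊙ (x ⇒ x)) = 1 − 0.08 = 0.92
¬¬(¬¬y ⊙ (x ⇒ x)) = 1 − 0.92 = 0.08
¬x = 1 − 0.19 = 0.81
¬¬(¬¬y ⊙ (x ⇒ x)) ≡ ¬x = 1 − |0.08 − 0.81| = 1 − 0.73 = 0.27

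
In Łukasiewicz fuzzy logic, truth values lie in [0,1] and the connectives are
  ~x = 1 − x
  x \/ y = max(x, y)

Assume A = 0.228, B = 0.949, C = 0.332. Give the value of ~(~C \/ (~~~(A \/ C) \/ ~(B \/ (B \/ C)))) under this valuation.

0.332

~C = 1 − 0.332 = 0.668
A \/ C = max(0.228, 0.332) = 0.332
~(A \/ C) = 1 − 0.332 = 0.668
~~(A \/ C) = 1 − 0.668 = 0.332
~~~(A \/ C) = 1 − 0.332 = 0.668
B \/ C = max(0.949, 0.332) = 0.949
B \/ (B \/ C) = max(0.949, 0.949) = 0.949
~(B \/ (B \/ C)) = 1 − 0.949 = 0.051
~~~(A \/ C) \/ ~(B \/ (B \/ C)) = max(0.668, 0.051) = 0.668
~C \/ (~~~(A \/ C) \/ ~(B \/ (B \/ C))) = max(0.668, 0.668) = 0.668
~(~C \/ (~~~(A \/ C) \/ ~(B \/ (B \/ C)))) = 1 − 0.668 = 0.332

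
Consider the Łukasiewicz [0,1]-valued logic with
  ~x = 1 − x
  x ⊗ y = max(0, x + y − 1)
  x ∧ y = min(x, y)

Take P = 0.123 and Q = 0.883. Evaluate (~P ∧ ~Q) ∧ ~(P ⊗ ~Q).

~P = 1 − 0.123 = 0.877
~Q = 1 − 0.883 = 0.117
~P ∧ ~Q = min(0.877, 0.117) = 0.117
P ⊗ ~Q = max(0, 0.123 + 0.117 − 1) = max(0, -0.760) = 0.000
~(P ⊗ ~Q) = 1 − 0.000 = 1.000
(~P ∧ ~Q) ∧ ~(P ⊗ ~Q) = min(0.117, 1.000) = 0.117

0.117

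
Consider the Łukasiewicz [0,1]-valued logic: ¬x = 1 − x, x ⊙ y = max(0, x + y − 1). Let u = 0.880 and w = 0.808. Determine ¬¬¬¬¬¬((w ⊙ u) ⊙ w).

0.496

w ⊙ u = max(0, 0.808 + 0.880 − 1) = max(0, 0.688) = 0.688
(w ⊙ u) ⊙ w = max(0, 0.688 + 0.808 − 1) = max(0, 0.496) = 0.496
¬((w ⊙ u) ⊙ w) = 1 − 0.496 = 0.504
¬¬((w ⊙ u) ⊙ w) = 1 − 0.504 = 0.496
¬¬¬((w ⊙ u) ⊙ w) = 1 − 0.496 = 0.504
¬¬¬¬((w ⊙ u) ⊙ w) = 1 − 0.504 = 0.496
¬¬¬¬¬((w ⊙ u) ⊙ w) = 1 − 0.496 = 0.504
¬¬¬¬¬¬((w ⊙ u) ⊙ w) = 1 − 0.504 = 0.496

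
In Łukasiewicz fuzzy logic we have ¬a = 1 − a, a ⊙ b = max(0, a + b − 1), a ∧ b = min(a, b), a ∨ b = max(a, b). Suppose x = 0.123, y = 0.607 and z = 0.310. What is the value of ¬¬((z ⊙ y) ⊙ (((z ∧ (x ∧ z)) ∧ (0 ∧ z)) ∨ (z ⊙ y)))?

z ⊙ y = max(0, 0.310 + 0.607 − 1) = max(0, -0.083) = 0.000
x ∧ z = min(0.123, 0.310) = 0.123
z ∧ (x ∧ z) = min(0.310, 0.123) = 0.123
0 ∧ z = min(0.000, 0.310) = 0.000
(z ∧ (x ∧ z)) ∧ (0 ∧ z) = min(0.123, 0.000) = 0.000
((z ∧ (x ∧ z)) ∧ (0 ∧ z)) ∨ (z ⊙ y) = max(0.000, 0.000) = 0.000
(z ⊙ y) ⊙ (((z ∧ (x ∧ z)) ∧ (0 ∧ z)) ∨ (z ⊙ y)) = max(0, 0.000 + 0.000 − 1) = max(0, -1.000) = 0.000
¬((z ⊙ y) ⊙ (((z ∧ (x ∧ z)) ∧ (0 ∧ z)) ∨ (z ⊙ y))) = 1 − 0.000 = 1.000
¬¬((z ⊙ y) ⊙ (((z ∧ (x ∧ z)) ∧ (0 ∧ z)) ∨ (z ⊙ y))) = 1 − 1.000 = 0.000

0.000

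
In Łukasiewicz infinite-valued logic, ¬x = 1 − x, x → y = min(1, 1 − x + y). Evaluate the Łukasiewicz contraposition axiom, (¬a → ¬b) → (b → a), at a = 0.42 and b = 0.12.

¬a = 1 − 0.42 = 0.58
¬b = 1 − 0.12 = 0.88
¬a → ¬b = min(1, 1 − 0.58 + 0.88) = min(1, 1.30) = 1.00
b → a = min(1, 1 − 0.12 + 0.42) = min(1, 1.30) = 1.00
(¬a → ¬b) → (b → a) = min(1, 1 − 1.00 + 1.00) = min(1, 1.00) = 1.00
(As expected: an axiom of Ł∞, always 1.)

1.00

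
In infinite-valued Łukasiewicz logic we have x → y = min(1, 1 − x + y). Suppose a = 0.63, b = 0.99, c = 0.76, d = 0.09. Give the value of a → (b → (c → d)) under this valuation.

c → d = min(1, 1 − 0.76 + 0.09) = min(1, 0.33) = 0.33
b → (c → d) = min(1, 1 − 0.99 + 0.33) = min(1, 0.34) = 0.34
a → (b → (c → d)) = min(1, 1 − 0.63 + 0.34) = min(1, 0.71) = 0.71

0.71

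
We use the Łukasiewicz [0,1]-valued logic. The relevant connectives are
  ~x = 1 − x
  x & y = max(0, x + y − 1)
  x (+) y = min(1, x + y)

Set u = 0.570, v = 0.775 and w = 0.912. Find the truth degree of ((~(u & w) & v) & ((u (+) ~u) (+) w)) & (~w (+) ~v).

0.000

u & w = max(0, 0.570 + 0.912 − 1) = max(0, 0.482) = 0.482
~(u & w) = 1 − 0.482 = 0.518
~(u & w) & v = max(0, 0.518 + 0.775 − 1) = max(0, 0.293) = 0.293
~u = 1 − 0.570 = 0.430
u (+) ~u = min(1, 0.570 + 0.430) = min(1, 1.000) = 1.000
(u (+) ~u) (+) w = min(1, 1.000 + 0.912) = min(1, 1.912) = 1.000
(~(u & w) & v) & ((u (+) ~u) (+) w) = max(0, 0.293 + 1.000 − 1) = max(0, 0.293) = 0.293
~w = 1 − 0.912 = 0.088
~v = 1 − 0.775 = 0.225
~w (+) ~v = min(1, 0.088 + 0.225) = min(1, 0.313) = 0.313
((~(u & w) & v) & ((u (+) ~u) (+) w)) & (~w (+) ~v) = max(0, 0.293 + 0.313 − 1) = max(0, -0.394) = 0.000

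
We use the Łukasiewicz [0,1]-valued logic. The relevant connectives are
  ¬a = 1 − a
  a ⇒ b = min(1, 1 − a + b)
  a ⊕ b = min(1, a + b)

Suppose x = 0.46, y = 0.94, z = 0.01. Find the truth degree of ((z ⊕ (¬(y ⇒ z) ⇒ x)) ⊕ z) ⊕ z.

0.56

y ⇒ z = min(1, 1 − 0.94 + 0.01) = min(1, 0.07) = 0.07
¬(y ⇒ z) = 1 − 0.07 = 0.93
¬(y ⇒ z) ⇒ x = min(1, 1 − 0.93 + 0.46) = min(1, 0.53) = 0.53
z ⊕ (¬(y ⇒ z) ⇒ x) = min(1, 0.01 + 0.53) = min(1, 0.54) = 0.54
(z ⊕ (¬(y ⇒ z) ⇒ x)) ⊕ z = min(1, 0.54 + 0.01) = min(1, 0.55) = 0.55
((z ⊕ (¬(y ⇒ z) ⇒ x)) ⊕ z) ⊕ z = min(1, 0.55 + 0.01) = min(1, 0.56) = 0.56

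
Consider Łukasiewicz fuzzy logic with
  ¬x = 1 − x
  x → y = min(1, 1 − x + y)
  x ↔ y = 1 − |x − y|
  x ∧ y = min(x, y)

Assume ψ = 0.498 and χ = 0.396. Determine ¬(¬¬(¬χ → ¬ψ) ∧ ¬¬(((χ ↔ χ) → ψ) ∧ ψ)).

0.502

¬χ = 1 − 0.396 = 0.604
¬ψ = 1 − 0.498 = 0.502
¬χ → ¬ψ = min(1, 1 − 0.604 + 0.502) = min(1, 0.898) = 0.898
¬(¬χ → ¬ψ) = 1 − 0.898 = 0.102
¬¬(¬χ → ¬ψ) = 1 − 0.102 = 0.898
χ ↔ χ = 1 − |0.396 − 0.396| = 1 − 0.000 = 1.000
(χ ↔ χ) → ψ = min(1, 1 − 1.000 + 0.498) = min(1, 0.498) = 0.498
((χ ↔ χ) → ψ) ∧ ψ = min(0.498, 0.498) = 0.498
¬(((χ ↔ χ) → ψ) ∧ ψ) = 1 − 0.498 = 0.502
¬¬(((χ ↔ χ) → ψ) ∧ ψ) = 1 − 0.502 = 0.498
¬¬(¬χ → ¬ψ) ∧ ¬¬(((χ ↔ χ) → ψ) ∧ ψ) = min(0.898, 0.498) = 0.498
¬(¬¬(¬χ → ¬ψ) ∧ ¬¬(((χ ↔ χ) → ψ) ∧ ψ)) = 1 − 0.498 = 0.502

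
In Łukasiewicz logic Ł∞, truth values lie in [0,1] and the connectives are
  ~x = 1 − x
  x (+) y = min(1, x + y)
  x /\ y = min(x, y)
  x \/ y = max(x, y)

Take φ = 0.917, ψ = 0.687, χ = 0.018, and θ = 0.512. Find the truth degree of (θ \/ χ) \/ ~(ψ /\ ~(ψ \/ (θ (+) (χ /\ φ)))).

θ \/ χ = max(0.512, 0.018) = 0.512
χ /\ φ = min(0.018, 0.917) = 0.018
θ (+) (χ /\ φ) = min(1, 0.512 + 0.018) = min(1, 0.530) = 0.530
ψ \/ (θ (+) (χ /\ φ)) = max(0.687, 0.530) = 0.687
~(ψ \/ (θ (+) (χ /\ φ))) = 1 − 0.687 = 0.313
ψ /\ ~(ψ \/ (θ (+) (χ /\ φ))) = min(0.687, 0.313) = 0.313
~(ψ /\ ~(ψ \/ (θ (+) (χ /\ φ)))) = 1 − 0.313 = 0.687
(θ \/ χ) \/ ~(ψ /\ ~(ψ \/ (θ (+) (χ /\ φ)))) = max(0.512, 0.687) = 0.687

0.687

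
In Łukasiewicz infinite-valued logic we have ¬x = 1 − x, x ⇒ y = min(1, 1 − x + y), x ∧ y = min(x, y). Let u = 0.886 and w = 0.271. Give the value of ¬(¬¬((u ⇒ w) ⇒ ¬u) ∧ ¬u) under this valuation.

0.886

u ⇒ w = min(1, 1 − 0.886 + 0.271) = min(1, 0.385) = 0.385
¬u = 1 − 0.886 = 0.114
(u ⇒ w) ⇒ ¬u = min(1, 1 − 0.385 + 0.114) = min(1, 0.729) = 0.729
¬((u ⇒ w) ⇒ ¬u) = 1 − 0.729 = 0.271
¬¬((u ⇒ w) ⇒ ¬u) = 1 − 0.271 = 0.729
¬¬((u ⇒ w) ⇒ ¬u) ∧ ¬u = min(0.729, 0.114) = 0.114
¬(¬¬((u ⇒ w) ⇒ ¬u) ∧ ¬u) = 1 − 0.114 = 0.886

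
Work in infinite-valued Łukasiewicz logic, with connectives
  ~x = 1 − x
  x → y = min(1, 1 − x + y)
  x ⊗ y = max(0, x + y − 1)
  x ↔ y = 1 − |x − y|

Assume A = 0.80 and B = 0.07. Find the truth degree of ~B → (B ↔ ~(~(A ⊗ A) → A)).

1.00

~B = 1 − 0.07 = 0.93
A ⊗ A = max(0, 0.80 + 0.80 − 1) = max(0, 0.60) = 0.60
~(A ⊗ A) = 1 − 0.60 = 0.40
~(A ⊗ A) → A = min(1, 1 − 0.40 + 0.80) = min(1, 1.40) = 1.00
~(~(A ⊗ A) → A) = 1 − 1.00 = 0.00
B ↔ ~(~(A ⊗ A) → A) = 1 − |0.07 − 0.00| = 1 − 0.07 = 0.93
~B → (B ↔ ~(~(A ⊗ A) → A)) = min(1, 1 − 0.93 + 0.93) = min(1, 1.00) = 1.00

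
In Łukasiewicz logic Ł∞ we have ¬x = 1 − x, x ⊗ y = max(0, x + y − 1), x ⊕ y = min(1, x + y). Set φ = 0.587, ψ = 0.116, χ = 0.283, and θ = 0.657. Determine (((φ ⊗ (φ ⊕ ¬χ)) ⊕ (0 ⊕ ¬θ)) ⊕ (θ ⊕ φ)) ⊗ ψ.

0.116

¬χ = 1 − 0.283 = 0.717
φ ⊕ ¬χ = min(1, 0.587 + 0.717) = min(1, 1.304) = 1.000
φ ⊗ (φ ⊕ ¬χ) = max(0, 0.587 + 1.000 − 1) = max(0, 0.587) = 0.587
¬θ = 1 − 0.657 = 0.343
0 ⊕ ¬θ = min(1, 0.000 + 0.343) = min(1, 0.343) = 0.343
(φ ⊗ (φ ⊕ ¬χ)) ⊕ (0 ⊕ ¬θ) = min(1, 0.587 + 0.343) = min(1, 0.930) = 0.930
θ ⊕ φ = min(1, 0.657 + 0.587) = min(1, 1.244) = 1.000
((φ ⊗ (φ ⊕ ¬χ)) ⊕ (0 ⊕ ¬θ)) ⊕ (θ ⊕ φ) = min(1, 0.930 + 1.000) = min(1, 1.930) = 1.000
(((φ ⊗ (φ ⊕ ¬χ)) ⊕ (0 ⊕ ¬θ)) ⊕ (θ ⊕ φ)) ⊗ ψ = max(0, 1.000 + 0.116 − 1) = max(0, 0.116) = 0.116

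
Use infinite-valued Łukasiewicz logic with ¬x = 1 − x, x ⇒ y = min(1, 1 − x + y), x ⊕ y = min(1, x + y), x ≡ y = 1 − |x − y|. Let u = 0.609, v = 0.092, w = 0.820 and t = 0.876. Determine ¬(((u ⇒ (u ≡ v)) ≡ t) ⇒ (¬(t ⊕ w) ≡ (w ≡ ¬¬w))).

0.998

u ≡ v = 1 − |0.609 − 0.092| = 1 − 0.517 = 0.483
u ⇒ (u ≡ v) = min(1, 1 − 0.609 + 0.483) = min(1, 0.874) = 0.874
(u ⇒ (u ≡ v)) ≡ t = 1 − |0.874 − 0.876| = 1 − 0.002 = 0.998
t ⊕ w = min(1, 0.876 + 0.820) = min(1, 1.696) = 1.000
¬(t ⊕ w) = 1 − 1.000 = 0.000
¬w = 1 − 0.820 = 0.180
¬¬w = 1 − 0.180 = 0.820
w ≡ ¬¬w = 1 − |0.820 − 0.820| = 1 − 0.000 = 1.000
¬(t ⊕ w) ≡ (w ≡ ¬¬w) = 1 − |0.000 − 1.000| = 1 − 1.000 = 0.000
((u ⇒ (u ≡ v)) ≡ t) ⇒ (¬(t ⊕ w) ≡ (w ≡ ¬¬w)) = min(1, 1 − 0.998 + 0.000) = min(1, 0.002) = 0.002
¬(((u ⇒ (u ≡ v)) ≡ t) ⇒ (¬(t ⊕ w) ≡ (w ≡ ¬¬w))) = 1 − 0.002 = 0.998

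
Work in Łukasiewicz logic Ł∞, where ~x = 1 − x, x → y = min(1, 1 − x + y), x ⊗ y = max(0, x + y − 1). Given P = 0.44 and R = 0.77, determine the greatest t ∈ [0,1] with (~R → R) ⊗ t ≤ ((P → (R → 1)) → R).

~R = 1 − 0.77 = 0.23
~R → R = min(1, 1 − 0.23 + 0.77) = min(1, 1.54) = 1.00
So the left factor is ~R → R = 1.00.
R → 1 = min(1, 1 − 0.77 + 1.00) = min(1, 1.23) = 1.00
P → (R → 1) = min(1, 1 − 0.44 + 1.00) = min(1, 1.56) = 1.00
(P → (R → 1)) → R = min(1, 1 − 1.00 + 0.77) = min(1, 0.77) = 0.77
So the right-hand bound is (P → (R → 1)) → R = 0.77.
The residuum of the Łukasiewicz t-norm gives the supremum: min(1, 1 − 1.00 + 0.77).
1 − 1.00 + 0.77 = 0.77, so t = min(1, 0.77) = 0.77.
Check: 1.00 ⊗ 0.77 = max(0, 0.77) = 0.77 ≤ 0.77.

0.77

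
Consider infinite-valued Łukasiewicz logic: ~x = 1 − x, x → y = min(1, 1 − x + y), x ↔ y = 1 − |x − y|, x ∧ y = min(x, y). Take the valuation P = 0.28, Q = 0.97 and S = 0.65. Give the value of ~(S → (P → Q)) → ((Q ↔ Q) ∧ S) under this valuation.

1.00

P → Q = min(1, 1 − 0.28 + 0.97) = min(1, 1.69) = 1.00
S → (P → Q) = min(1, 1 − 0.65 + 1.00) = min(1, 1.35) = 1.00
~(S → (P → Q)) = 1 − 1.00 = 0.00
Q ↔ Q = 1 − |0.97 − 0.97| = 1 − 0.00 = 1.00
(Q ↔ Q) ∧ S = min(1.00, 0.65) = 0.65
~(S → (P → Q)) → ((Q ↔ Q) ∧ S) = min(1, 1 − 0.00 + 0.65) = min(1, 1.65) = 1.00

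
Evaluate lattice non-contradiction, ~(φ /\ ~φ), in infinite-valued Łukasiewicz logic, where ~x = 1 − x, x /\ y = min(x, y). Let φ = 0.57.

0.57

~φ = 1 − 0.57 = 0.43
φ /\ ~φ = min(0.57, 0.43) = 0.43
~(φ /\ ~φ) = 1 − 0.43 = 0.57
(The value 0.57 < 1 shows this instance is not satisfied; not a Ł∞-tautology — its value is 1 − min(a, 1−a).)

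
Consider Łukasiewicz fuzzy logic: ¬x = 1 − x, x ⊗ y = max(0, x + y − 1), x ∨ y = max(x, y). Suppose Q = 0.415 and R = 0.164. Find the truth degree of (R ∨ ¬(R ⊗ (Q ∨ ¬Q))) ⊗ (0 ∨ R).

¬Q = 1 − 0.415 = 0.585
Q ∨ ¬Q = max(0.415, 0.585) = 0.585
R ⊗ (Q ∨ ¬Q) = max(0, 0.164 + 0.585 − 1) = max(0, -0.251) = 0.000
¬(R ⊗ (Q ∨ ¬Q)) = 1 − 0.000 = 1.000
R ∨ ¬(R ⊗ (Q ∨ ¬Q)) = max(0.164, 1.000) = 1.000
0 ∨ R = max(0.000, 0.164) = 0.164
(R ∨ ¬(R ⊗ (Q ∨ ¬Q))) ⊗ (0 ∨ R) = max(0, 1.000 + 0.164 − 1) = max(0, 0.164) = 0.164

0.164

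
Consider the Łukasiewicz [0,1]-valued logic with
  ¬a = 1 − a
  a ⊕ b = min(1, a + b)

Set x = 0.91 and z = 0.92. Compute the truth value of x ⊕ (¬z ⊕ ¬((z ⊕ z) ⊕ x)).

0.99

¬z = 1 − 0.92 = 0.08
z ⊕ z = min(1, 0.92 + 0.92) = min(1, 1.84) = 1.00
(z ⊕ z) ⊕ x = min(1, 1.00 + 0.91) = min(1, 1.91) = 1.00
¬((z ⊕ z) ⊕ x) = 1 − 1.00 = 0.00
¬z ⊕ ¬((z ⊕ z) ⊕ x) = min(1, 0.08 + 0.00) = min(1, 0.08) = 0.08
x ⊕ (¬z ⊕ ¬((z ⊕ z) ⊕ x)) = min(1, 0.91 + 0.08) = min(1, 0.99) = 0.99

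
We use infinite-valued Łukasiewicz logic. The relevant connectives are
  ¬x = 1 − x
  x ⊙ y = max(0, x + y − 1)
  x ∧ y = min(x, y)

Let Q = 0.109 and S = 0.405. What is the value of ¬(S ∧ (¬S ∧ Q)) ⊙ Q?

¬S = 1 − 0.405 = 0.595
¬S ∧ Q = min(0.595, 0.109) = 0.109
S ∧ (¬S ∧ Q) = min(0.405, 0.109) = 0.109
¬(S ∧ (¬S ∧ Q)) = 1 − 0.109 = 0.891
¬(S ∧ (¬S ∧ Q)) ⊙ Q = max(0, 0.891 + 0.109 − 1) = max(0, 0.000) = 0.000

0.000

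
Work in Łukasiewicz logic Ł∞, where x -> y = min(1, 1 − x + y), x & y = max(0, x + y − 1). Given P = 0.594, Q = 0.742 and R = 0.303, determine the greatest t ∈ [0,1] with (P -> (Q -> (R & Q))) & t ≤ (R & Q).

0.336

R & Q = max(0, 0.303 + 0.742 − 1) = max(0, 0.045) = 0.045
Q -> (R & Q) = min(1, 1 − 0.742 + 0.045) = min(1, 0.303) = 0.303
P -> (Q -> (R & Q)) = min(1, 1 − 0.594 + 0.303) = min(1, 0.709) = 0.709
So the left factor is P -> (Q -> (R & Q)) = 0.709.
So the right-hand bound is R & Q = 0.045.
The residuum of the Łukasiewicz t-norm gives the supremum: min(1, 1 − 0.709 + 0.045).
1 − 0.709 + 0.045 = 0.336, so t = min(1, 0.336) = 0.336.
Check: 0.709 & 0.336 = max(0, 0.045) = 0.045 ≤ 0.045.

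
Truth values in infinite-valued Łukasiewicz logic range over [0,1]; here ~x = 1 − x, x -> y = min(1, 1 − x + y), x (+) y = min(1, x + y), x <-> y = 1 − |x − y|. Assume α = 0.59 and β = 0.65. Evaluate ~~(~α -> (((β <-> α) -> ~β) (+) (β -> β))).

~α = 1 − 0.59 = 0.41
β <-> α = 1 − |0.65 − 0.59| = 1 − 0.06 = 0.94
~β = 1 − 0.65 = 0.35
(β <-> α) -> ~β = min(1, 1 − 0.94 + 0.35) = min(1, 0.41) = 0.41
β -> β = min(1, 1 − 0.65 + 0.65) = min(1, 1.00) = 1.00
((β <-> α) -> ~β) (+) (β -> β) = min(1, 0.41 + 1.00) = min(1, 1.41) = 1.00
~α -> (((β <-> α) -> ~β) (+) (β -> β)) = min(1, 1 − 0.41 + 1.00) = min(1, 1.59) = 1.00
~(~α -> (((β <-> α) -> ~β) (+) (β -> β))) = 1 − 1.00 = 0.00
~~(~α -> (((β <-> α) -> ~β) (+) (β -> β))) = 1 − 0.00 = 1.00

1.00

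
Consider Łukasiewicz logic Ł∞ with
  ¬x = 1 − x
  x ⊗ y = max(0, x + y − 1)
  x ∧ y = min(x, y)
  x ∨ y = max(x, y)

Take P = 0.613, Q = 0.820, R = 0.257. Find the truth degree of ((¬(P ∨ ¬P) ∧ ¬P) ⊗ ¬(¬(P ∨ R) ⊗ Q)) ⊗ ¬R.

0.000

¬P = 1 − 0.613 = 0.387
P ∨ ¬P = max(0.613, 0.387) = 0.613
¬(P ∨ ¬P) = 1 − 0.613 = 0.387
¬(P ∨ ¬P) ∧ ¬P = min(0.387, 0.387) = 0.387
P ∨ R = max(0.613, 0.257) = 0.613
¬(P ∨ R) = 1 − 0.613 = 0.387
¬(P ∨ R) ⊗ Q = max(0, 0.387 + 0.820 − 1) = max(0, 0.207) = 0.207
¬(¬(P ∨ R) ⊗ Q) = 1 − 0.207 = 0.793
(¬(P ∨ ¬P) ∧ ¬P) ⊗ ¬(¬(P ∨ R) ⊗ Q) = max(0, 0.387 + 0.793 − 1) = max(0, 0.180) = 0.180
¬R = 1 − 0.257 = 0.743
((¬(P ∨ ¬P) ∧ ¬P) ⊗ ¬(¬(P ∨ R) ⊗ Q)) ⊗ ¬R = max(0, 0.180 + 0.743 − 1) = max(0, -0.077) = 0.000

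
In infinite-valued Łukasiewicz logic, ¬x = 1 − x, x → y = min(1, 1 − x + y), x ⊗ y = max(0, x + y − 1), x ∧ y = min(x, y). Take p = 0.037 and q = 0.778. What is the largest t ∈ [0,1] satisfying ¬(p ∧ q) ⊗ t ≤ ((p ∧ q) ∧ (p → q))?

p ∧ q = min(0.037, 0.778) = 0.037
¬(p ∧ q) = 1 − 0.037 = 0.963
So the left factor is ¬(p ∧ q) = 0.963.
p → q = min(1, 1 − 0.037 + 0.778) = min(1, 1.741) = 1.000
(p ∧ q) ∧ (p → q) = min(0.037, 1.000) = 0.037
So the right-hand bound is (p ∧ q) ∧ (p → q) = 0.037.
The residuum of the Łukasiewicz t-norm gives the supremum: min(1, 1 − 0.963 + 0.037).
1 − 0.963 + 0.037 = 0.074, so t = min(1, 0.074) = 0.074.
Check: 0.963 ⊗ 0.074 = max(0, 0.037) = 0.037 ≤ 0.037.

0.074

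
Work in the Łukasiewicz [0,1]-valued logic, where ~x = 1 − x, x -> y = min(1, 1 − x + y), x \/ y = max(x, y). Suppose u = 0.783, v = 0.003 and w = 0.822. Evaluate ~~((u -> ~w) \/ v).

0.395

~w = 1 − 0.822 = 0.178
u -> ~w = min(1, 1 − 0.783 + 0.178) = min(1, 0.395) = 0.395
(u -> ~w) \/ v = max(0.395, 0.003) = 0.395
~((u -> ~w) \/ v) = 1 − 0.395 = 0.605
~~((u -> ~w) \/ v) = 1 − 0.605 = 0.395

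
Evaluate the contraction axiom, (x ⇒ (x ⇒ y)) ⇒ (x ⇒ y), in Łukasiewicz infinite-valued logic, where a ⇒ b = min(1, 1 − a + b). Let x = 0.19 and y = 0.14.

x ⇒ y = min(1, 1 − 0.19 + 0.14) = min(1, 0.95) = 0.95
x ⇒ (x ⇒ y) = min(1, 1 − 0.19 + 0.95) = min(1, 1.76) = 1.00
(x ⇒ (x ⇒ y)) ⇒ (x ⇒ y) = min(1, 1 − 1.00 + 0.95) = min(1, 0.95) = 0.95
(The value 0.95 < 1 shows this instance is not satisfied; fails in Ł∞ (the t-norm is not idempotent).)

0.95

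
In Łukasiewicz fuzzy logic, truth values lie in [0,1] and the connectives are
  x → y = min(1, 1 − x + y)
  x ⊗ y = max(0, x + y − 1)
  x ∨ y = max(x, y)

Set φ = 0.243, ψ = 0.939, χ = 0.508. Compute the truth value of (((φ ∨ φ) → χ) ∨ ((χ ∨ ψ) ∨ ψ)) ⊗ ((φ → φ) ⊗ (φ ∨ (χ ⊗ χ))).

φ ∨ φ = max(0.243, 0.243) = 0.243
(φ ∨ φ) → χ = min(1, 1 − 0.243 + 0.508) = min(1, 1.265) = 1.000
χ ∨ ψ = max(0.508, 0.939) = 0.939
(χ ∨ ψ) ∨ ψ = max(0.939, 0.939) = 0.939
((φ ∨ φ) → χ) ∨ ((χ ∨ ψ) ∨ ψ) = max(1.000, 0.939) = 1.000
φ → φ = min(1, 1 − 0.243 + 0.243) = min(1, 1.000) = 1.000
χ ⊗ χ = max(0, 0.508 + 0.508 − 1) = max(0, 0.016) = 0.016
φ ∨ (χ ⊗ χ) = max(0.243, 0.016) = 0.243
(φ → φ) ⊗ (φ ∨ (χ ⊗ χ)) = max(0, 1.000 + 0.243 − 1) = max(0, 0.243) = 0.243
(((φ ∨ φ) → χ) ∨ ((χ ∨ ψ) ∨ ψ)) ⊗ ((φ → φ) ⊗ (φ ∨ (χ ⊗ χ))) = max(0, 1.000 + 0.243 − 1) = max(0, 0.243) = 0.243

0.243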